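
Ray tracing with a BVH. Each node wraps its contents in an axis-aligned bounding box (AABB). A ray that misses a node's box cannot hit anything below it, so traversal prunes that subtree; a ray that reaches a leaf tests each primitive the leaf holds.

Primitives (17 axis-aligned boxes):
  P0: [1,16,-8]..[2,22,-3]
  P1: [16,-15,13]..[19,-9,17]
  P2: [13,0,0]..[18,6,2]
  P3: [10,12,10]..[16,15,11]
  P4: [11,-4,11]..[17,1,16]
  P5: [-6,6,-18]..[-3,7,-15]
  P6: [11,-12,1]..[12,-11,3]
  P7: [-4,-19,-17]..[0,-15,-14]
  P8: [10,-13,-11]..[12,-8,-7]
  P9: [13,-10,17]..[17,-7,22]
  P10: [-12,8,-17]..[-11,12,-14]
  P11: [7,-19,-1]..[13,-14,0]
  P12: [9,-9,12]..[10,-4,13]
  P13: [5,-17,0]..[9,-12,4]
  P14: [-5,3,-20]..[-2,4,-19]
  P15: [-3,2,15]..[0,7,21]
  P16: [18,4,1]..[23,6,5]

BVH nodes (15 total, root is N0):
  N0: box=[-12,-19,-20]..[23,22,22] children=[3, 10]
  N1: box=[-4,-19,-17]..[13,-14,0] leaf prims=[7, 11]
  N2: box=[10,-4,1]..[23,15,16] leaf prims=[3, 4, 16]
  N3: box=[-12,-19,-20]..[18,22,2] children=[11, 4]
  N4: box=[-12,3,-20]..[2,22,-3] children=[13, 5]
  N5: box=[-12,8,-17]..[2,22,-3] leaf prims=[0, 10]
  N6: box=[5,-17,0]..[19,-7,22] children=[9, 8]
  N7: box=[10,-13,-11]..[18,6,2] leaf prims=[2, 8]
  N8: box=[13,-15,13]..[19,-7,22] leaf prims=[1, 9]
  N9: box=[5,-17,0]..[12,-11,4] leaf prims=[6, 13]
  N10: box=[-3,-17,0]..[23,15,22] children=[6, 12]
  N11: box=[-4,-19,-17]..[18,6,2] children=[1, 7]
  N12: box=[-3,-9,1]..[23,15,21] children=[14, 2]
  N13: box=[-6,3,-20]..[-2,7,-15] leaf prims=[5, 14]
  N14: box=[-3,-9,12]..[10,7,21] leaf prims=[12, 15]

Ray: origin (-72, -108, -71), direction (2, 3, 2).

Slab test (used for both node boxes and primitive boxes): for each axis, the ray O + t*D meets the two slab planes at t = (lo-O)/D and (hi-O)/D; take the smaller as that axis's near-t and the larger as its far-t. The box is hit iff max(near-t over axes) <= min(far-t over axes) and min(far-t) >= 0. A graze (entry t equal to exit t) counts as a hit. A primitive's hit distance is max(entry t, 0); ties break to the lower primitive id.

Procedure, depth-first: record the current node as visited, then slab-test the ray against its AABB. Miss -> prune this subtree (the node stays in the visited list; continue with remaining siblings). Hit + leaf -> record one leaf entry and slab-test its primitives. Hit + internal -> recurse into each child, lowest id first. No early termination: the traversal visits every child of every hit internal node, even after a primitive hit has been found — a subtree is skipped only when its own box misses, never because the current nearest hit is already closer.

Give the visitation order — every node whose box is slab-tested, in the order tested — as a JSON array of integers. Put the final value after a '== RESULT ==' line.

Trace the traversal:
N0 x:[30,95/2] y:[89/3,130/3] z:[51/2,93/2] -> hit [30,130/3], descend [3, 10]
  N3 x:[30,45] y:[89/3,130/3] z:[51/2,73/2] -> hit [30,73/2], descend [4, 11]
    N4 x:[30,37] y:[37,130/3] z:[51/2,34] -> miss, prune
    N11 x:[34,45] y:[89/3,38] z:[27,73/2] -> hit [34,73/2], descend [1, 7]
      N1 x:[34,85/2] y:[89/3,94/3] z:[27,71/2] -> miss, prune
      N7 x:[41,45] y:[95/3,38] z:[30,73/2] -> miss, prune
  N10 x:[69/2,95/2] y:[91/3,41] z:[71/2,93/2] -> hit [71/2,41], descend [6, 12]
    N6 x:[77/2,91/2] y:[91/3,101/3] z:[71/2,93/2] -> miss, prune
    N12 x:[69/2,95/2] y:[33,41] z:[36,46] -> hit [36,41], descend [2, 14]
      N2 x:[41,95/2] y:[104/3,41] z:[36,87/2] -> hit [41,41] leaf, test {P3@t=41, P4(miss), P16(miss)}
      N14 x:[69/2,41] y:[33,115/3] z:[83/2,46] -> miss, prune

order=[0, 3, 4, 11, 1, 7, 10, 6, 12, 2, 14]  |boxes|=11  |leaves|=1  hit=P3

== RESULT ==
[0, 3, 4, 11, 1, 7, 10, 6, 12, 2, 14]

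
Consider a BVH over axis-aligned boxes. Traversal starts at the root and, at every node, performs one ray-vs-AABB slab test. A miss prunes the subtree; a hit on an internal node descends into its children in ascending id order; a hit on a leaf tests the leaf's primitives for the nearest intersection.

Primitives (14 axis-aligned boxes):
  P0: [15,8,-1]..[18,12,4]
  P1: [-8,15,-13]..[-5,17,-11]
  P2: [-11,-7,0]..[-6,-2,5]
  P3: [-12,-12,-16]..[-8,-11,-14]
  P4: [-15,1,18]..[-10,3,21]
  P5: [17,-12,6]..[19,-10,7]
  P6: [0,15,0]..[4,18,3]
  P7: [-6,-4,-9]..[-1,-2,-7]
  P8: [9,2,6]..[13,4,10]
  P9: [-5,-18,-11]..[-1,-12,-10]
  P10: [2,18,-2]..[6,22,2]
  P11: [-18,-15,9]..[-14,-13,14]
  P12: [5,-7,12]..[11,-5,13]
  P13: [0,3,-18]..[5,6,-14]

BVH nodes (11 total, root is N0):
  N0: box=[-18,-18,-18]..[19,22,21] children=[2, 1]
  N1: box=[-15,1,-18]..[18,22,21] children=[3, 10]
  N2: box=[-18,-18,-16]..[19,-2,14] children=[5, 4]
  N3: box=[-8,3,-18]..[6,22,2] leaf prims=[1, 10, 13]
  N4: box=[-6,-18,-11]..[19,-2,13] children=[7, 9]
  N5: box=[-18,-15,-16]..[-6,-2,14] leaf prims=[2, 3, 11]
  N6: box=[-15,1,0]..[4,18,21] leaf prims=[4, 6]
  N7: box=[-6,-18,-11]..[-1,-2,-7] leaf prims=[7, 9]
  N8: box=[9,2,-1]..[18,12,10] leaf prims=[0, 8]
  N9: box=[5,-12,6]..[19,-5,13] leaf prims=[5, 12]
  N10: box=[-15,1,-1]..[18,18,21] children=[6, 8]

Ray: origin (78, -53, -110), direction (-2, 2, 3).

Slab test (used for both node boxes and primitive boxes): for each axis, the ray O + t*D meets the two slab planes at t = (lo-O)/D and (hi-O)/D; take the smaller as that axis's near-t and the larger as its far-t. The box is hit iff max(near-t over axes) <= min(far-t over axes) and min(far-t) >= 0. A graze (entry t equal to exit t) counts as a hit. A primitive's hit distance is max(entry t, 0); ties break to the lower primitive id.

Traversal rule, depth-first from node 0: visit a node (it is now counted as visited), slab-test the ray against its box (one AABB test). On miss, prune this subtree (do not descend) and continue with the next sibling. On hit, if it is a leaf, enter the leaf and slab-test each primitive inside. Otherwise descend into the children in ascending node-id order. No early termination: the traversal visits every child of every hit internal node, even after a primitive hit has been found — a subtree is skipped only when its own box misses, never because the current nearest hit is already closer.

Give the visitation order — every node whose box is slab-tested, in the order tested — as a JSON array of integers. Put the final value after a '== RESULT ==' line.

Walk:
N0 x:[59/2,48] y:[35/2,75/2] z:[92/3,131/3] -> hit [92/3,75/2], descend [1, 2]
  N1 x:[30,93/2] y:[27,75/2] z:[92/3,131/3] -> hit [92/3,75/2], descend [3, 10]
    N3 x:[36,43] y:[28,75/2] z:[92/3,112/3] -> hit [36,112/3] leaf, test {P1(miss), P10@t=36, P13(miss)}
    N10 x:[30,93/2] y:[27,71/2] z:[109/3,131/3] -> miss, prune
  N2 x:[59/2,48] y:[35/2,51/2] z:[94/3,124/3] -> miss, prune

order=[0, 1, 3, 10, 2]  |boxes|=5  |leaves|=1  hit=P10

== RESULT ==
[0, 1, 3, 10, 2]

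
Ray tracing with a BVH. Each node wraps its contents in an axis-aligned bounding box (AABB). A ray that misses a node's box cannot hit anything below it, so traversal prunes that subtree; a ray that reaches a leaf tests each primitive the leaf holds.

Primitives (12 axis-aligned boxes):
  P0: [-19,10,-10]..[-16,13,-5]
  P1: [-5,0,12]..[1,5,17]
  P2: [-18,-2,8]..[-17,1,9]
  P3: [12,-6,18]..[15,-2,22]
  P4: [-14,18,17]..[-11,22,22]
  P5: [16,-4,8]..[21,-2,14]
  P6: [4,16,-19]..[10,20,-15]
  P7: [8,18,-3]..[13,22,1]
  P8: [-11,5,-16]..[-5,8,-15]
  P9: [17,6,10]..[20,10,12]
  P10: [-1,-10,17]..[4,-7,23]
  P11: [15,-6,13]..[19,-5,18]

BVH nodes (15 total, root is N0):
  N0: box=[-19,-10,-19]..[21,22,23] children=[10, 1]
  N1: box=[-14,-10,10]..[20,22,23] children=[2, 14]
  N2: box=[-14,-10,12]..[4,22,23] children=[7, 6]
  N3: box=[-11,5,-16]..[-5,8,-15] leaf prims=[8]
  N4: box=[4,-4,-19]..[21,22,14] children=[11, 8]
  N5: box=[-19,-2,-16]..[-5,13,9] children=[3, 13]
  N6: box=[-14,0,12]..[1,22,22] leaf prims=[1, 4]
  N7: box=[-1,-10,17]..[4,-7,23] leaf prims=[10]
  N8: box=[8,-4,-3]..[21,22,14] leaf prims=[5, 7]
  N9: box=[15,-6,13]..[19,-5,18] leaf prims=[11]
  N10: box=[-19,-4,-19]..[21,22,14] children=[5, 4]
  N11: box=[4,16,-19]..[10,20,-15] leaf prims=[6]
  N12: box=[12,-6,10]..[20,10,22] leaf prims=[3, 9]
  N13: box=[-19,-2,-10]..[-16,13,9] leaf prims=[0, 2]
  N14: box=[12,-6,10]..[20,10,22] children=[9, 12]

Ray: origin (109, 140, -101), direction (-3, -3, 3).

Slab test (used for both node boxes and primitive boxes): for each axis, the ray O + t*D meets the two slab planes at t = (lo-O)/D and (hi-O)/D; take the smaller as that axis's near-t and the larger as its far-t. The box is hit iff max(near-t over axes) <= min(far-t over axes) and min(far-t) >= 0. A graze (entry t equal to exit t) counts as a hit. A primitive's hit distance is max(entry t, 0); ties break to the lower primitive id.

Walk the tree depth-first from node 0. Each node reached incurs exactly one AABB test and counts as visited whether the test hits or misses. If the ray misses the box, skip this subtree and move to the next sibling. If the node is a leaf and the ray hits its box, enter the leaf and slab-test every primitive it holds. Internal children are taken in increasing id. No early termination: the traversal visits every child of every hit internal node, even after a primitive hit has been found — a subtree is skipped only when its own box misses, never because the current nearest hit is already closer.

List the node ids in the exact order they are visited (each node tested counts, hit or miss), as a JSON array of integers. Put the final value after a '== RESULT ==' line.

Traverse from the root:
N0 x:[88/3,128/3] y:[118/3,50] z:[82/3,124/3] -> hit [118/3,124/3], descend [1, 10]
  N1 x:[89/3,41] y:[118/3,50] z:[37,124/3] -> hit [118/3,41], descend [2, 14]
    N2 x:[35,41] y:[118/3,50] z:[113/3,124/3] -> hit [118/3,41], descend [6, 7]
      N6 x:[36,41] y:[118/3,140/3] z:[113/3,41] -> hit [118/3,41] leaf, test {P1(miss), P4@t=40}
      N7 x:[35,110/3] y:[49,50] z:[118/3,124/3] -> miss, prune
    N14 x:[89/3,97/3] y:[130/3,146/3] z:[37,41] -> miss, prune
  N10 x:[88/3,128/3] y:[118/3,48] z:[82/3,115/3] -> miss, prune

Visited [0, 1, 2, 6, 7, 14, 10]. Tests: 7 box, 1 leaf. Nearest: P4.

== RESULT ==
[0, 1, 2, 6, 7, 14, 10]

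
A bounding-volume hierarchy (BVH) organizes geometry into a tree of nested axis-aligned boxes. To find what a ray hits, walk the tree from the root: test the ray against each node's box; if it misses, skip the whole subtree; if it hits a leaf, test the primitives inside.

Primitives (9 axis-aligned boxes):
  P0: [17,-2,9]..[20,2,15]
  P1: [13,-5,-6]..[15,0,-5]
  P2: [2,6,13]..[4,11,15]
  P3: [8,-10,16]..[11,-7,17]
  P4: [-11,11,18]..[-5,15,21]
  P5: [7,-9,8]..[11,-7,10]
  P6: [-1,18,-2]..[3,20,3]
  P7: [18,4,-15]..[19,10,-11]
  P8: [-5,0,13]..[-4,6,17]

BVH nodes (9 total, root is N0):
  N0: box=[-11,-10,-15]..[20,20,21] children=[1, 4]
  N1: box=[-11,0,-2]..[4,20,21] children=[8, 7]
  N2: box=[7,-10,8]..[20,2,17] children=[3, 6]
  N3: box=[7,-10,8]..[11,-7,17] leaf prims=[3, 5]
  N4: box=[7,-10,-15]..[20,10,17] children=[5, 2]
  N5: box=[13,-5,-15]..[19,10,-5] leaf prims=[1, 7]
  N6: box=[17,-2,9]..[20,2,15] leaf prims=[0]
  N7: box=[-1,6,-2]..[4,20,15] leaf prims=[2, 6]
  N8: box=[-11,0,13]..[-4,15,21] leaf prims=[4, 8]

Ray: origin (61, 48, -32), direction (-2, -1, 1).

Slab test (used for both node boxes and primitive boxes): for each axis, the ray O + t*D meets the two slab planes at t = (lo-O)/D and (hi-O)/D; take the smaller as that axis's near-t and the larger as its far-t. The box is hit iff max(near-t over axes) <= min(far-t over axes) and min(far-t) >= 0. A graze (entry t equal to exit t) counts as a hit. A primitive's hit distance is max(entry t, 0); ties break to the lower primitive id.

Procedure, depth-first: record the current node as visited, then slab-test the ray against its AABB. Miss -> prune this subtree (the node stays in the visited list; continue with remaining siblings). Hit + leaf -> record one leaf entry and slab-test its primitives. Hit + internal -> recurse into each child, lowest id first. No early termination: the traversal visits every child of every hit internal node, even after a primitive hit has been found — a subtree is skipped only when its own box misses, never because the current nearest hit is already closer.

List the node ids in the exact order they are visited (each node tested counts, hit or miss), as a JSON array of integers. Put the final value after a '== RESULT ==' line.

Walk:
N0 x:[41/2,36] y:[28,58] z:[17,53] -> hit [28,36], descend [1, 4]
  N1 x:[57/2,36] y:[28,48] z:[30,53] -> hit [30,36], descend [7, 8]
    N7 x:[57/2,31] y:[28,42] z:[30,47] -> hit [30,31] leaf, test {P2(miss), P6@t=30}
    N8 x:[65/2,36] y:[33,48] z:[45,53] -> miss, prune
  N4 x:[41/2,27] y:[38,58] z:[17,49] -> miss, prune

5 AABB tests over nodes [0, 1, 7, 8, 4]; 1 leaf entered; closest P6.

== RESULT ==
[0, 1, 7, 8, 4]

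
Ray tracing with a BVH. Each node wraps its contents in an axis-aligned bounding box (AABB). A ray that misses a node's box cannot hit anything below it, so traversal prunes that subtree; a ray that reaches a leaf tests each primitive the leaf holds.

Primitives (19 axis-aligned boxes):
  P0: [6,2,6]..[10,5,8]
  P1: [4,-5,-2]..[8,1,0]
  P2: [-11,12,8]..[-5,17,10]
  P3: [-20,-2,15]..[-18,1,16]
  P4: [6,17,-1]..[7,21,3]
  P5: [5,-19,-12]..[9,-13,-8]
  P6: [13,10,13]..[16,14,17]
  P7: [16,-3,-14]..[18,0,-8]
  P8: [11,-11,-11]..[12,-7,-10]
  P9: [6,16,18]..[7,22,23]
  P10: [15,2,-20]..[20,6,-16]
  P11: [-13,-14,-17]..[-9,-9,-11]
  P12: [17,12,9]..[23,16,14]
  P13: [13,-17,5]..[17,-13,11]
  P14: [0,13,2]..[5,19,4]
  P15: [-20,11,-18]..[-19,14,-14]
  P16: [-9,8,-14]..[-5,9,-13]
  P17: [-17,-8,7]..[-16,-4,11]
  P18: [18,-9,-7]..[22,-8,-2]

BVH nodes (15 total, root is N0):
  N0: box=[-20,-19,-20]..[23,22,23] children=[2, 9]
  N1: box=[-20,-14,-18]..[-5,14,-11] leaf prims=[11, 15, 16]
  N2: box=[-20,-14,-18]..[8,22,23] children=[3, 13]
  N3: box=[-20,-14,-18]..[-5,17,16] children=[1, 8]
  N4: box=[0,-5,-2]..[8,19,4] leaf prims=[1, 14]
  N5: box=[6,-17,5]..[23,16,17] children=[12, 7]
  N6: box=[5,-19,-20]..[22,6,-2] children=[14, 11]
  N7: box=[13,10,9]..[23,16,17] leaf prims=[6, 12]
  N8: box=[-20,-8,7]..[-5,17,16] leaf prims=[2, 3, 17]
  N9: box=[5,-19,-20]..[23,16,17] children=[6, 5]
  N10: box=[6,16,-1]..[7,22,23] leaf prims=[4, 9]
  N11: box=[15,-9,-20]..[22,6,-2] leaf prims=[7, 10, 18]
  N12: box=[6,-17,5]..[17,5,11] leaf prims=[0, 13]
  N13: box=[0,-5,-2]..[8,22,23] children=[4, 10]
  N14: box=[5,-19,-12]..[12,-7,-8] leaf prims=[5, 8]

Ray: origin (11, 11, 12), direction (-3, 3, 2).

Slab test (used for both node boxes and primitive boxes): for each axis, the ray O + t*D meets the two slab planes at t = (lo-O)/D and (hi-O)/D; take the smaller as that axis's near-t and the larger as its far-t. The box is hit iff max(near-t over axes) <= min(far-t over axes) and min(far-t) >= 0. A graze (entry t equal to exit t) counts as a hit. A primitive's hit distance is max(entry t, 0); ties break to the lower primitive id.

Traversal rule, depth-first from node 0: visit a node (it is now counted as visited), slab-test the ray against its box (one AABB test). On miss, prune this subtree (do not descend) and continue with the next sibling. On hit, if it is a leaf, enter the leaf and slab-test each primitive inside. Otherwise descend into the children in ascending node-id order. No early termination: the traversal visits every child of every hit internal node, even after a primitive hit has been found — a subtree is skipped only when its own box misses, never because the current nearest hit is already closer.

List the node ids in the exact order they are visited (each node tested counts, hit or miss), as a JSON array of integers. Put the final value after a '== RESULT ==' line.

Traverse from the root:
N0 x:[-4,31/3] y:[-10,11/3] z:[-16,11/2] -> hit [-4,11/3], descend [2, 9]
  N2 x:[1,31/3] y:[-25/3,11/3] z:[-15,11/2] -> hit [1,11/3], descend [3, 13]
    N3 x:[16/3,31/3] y:[-25/3,2] z:[-15,2] -> miss, prune
    N13 x:[1,11/3] y:[-16/3,11/3] z:[-7,11/2] -> hit [1,11/3], descend [4, 10]
      N4 x:[1,11/3] y:[-16/3,8/3] z:[-7,-4] -> miss, prune
      N10 x:[4/3,5/3] y:[5/3,11/3] z:[-13/2,11/2] -> hit [5/3,5/3] leaf, test {P4(miss), P9(miss)}
  N9 x:[-4,2] y:[-10,5/3] z:[-16,5/2] -> hit [-4,5/3], descend [5, 6]
    N5 x:[-4,5/3] y:[-28/3,5/3] z:[-7/2,5/2] -> hit [-7/2,5/3], descend [7, 12]
      N7 x:[-4,-2/3] y:[-1/3,5/3] z:[-3/2,5/2] -> miss, prune
      N12 x:[-2,5/3] y:[-28/3,-2] z:[-7/2,-1/2] -> miss, prune
    N6 x:[-11/3,2] y:[-10,-5/3] z:[-16,-7] -> miss, prune

order=[0, 2, 3, 13, 4, 10, 9, 5, 7, 12, 6]  |boxes|=11  |leaves|=1  hit=miss

== RESULT ==
[0, 2, 3, 13, 4, 10, 9, 5, 7, 12, 6]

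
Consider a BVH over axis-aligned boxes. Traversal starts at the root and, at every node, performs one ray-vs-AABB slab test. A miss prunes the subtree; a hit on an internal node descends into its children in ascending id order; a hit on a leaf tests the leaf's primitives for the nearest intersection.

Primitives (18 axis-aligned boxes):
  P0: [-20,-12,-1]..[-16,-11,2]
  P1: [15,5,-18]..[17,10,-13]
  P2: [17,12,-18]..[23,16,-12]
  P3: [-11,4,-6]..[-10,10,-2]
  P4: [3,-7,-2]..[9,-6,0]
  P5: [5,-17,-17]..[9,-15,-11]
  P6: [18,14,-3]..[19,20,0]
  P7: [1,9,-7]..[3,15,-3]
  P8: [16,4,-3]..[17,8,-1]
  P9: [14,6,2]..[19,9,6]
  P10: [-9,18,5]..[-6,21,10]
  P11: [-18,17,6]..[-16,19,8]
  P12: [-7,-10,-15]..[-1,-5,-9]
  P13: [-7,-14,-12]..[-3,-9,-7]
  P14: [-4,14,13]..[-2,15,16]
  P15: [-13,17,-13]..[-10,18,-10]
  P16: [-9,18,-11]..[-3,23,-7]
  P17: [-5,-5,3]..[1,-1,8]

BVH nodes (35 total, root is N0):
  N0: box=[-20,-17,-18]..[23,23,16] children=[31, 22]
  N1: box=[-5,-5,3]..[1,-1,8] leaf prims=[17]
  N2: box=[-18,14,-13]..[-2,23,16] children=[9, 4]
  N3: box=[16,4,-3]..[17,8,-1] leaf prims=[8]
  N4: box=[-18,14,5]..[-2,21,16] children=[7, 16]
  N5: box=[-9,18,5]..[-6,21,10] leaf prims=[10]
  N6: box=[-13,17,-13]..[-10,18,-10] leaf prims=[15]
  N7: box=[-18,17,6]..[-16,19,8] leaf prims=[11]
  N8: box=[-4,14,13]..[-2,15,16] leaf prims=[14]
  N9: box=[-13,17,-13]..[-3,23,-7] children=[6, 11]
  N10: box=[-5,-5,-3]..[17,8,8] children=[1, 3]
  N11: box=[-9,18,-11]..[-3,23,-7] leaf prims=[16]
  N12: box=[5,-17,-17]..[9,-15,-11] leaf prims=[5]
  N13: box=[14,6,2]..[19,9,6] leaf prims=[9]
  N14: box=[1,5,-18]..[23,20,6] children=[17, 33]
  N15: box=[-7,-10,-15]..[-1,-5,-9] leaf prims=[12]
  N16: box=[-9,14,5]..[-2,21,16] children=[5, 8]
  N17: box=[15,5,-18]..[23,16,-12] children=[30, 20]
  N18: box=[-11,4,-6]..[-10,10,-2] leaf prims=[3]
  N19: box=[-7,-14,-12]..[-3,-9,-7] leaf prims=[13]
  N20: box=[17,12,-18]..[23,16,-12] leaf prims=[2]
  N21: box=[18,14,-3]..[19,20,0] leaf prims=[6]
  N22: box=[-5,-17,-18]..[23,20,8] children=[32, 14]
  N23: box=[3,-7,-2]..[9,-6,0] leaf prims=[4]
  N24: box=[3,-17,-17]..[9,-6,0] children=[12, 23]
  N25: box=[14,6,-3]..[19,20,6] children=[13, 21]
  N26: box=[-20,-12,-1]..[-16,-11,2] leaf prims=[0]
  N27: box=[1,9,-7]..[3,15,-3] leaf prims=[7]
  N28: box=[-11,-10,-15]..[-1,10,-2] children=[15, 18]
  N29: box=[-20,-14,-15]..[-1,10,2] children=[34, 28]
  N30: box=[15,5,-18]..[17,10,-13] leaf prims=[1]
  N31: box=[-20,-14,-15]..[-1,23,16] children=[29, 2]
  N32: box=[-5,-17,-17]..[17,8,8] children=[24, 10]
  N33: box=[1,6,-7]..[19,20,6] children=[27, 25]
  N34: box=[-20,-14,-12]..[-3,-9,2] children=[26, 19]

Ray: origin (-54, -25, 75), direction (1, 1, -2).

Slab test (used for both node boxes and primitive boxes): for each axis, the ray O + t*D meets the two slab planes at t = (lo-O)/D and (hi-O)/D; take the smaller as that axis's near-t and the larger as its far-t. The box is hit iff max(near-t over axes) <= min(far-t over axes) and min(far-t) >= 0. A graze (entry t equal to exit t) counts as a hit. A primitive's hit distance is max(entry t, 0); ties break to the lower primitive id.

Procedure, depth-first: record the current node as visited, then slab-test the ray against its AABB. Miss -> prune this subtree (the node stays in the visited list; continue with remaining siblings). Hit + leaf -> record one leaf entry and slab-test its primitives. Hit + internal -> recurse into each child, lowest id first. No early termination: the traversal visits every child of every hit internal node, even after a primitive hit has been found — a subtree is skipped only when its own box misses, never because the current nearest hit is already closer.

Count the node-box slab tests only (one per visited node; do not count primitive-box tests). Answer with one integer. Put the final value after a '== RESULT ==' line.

Traverse from the root:
N0 x:[34,77] y:[8,48] z:[59/2,93/2] -> hit [34,93/2], descend [22, 31]
  N22 x:[49,77] y:[8,45] z:[67/2,93/2] -> miss, prune
  N31 x:[34,53] y:[11,48] z:[59/2,45] -> hit [34,45], descend [2, 29]
    N2 x:[36,52] y:[39,48] z:[59/2,44] -> hit [39,44], descend [4, 9]
      N4 x:[36,52] y:[39,46] z:[59/2,35] -> miss, prune
      N9 x:[41,51] y:[42,48] z:[41,44] -> hit [42,44], descend [6, 11]
        N6 x:[41,44] y:[42,43] z:[85/2,44] -> hit [85/2,43] leaf, test {P15@t=85/2}
        N11 x:[45,51] y:[43,48] z:[41,43] -> miss, prune
    N29 x:[34,53] y:[11,35] z:[73/2,45] -> miss, prune

Summary -> nodes [0, 22, 31, 2, 4, 9, 6, 11, 29]; box-tests=9; leaf-entries=1; first=P15

== RESULT ==
9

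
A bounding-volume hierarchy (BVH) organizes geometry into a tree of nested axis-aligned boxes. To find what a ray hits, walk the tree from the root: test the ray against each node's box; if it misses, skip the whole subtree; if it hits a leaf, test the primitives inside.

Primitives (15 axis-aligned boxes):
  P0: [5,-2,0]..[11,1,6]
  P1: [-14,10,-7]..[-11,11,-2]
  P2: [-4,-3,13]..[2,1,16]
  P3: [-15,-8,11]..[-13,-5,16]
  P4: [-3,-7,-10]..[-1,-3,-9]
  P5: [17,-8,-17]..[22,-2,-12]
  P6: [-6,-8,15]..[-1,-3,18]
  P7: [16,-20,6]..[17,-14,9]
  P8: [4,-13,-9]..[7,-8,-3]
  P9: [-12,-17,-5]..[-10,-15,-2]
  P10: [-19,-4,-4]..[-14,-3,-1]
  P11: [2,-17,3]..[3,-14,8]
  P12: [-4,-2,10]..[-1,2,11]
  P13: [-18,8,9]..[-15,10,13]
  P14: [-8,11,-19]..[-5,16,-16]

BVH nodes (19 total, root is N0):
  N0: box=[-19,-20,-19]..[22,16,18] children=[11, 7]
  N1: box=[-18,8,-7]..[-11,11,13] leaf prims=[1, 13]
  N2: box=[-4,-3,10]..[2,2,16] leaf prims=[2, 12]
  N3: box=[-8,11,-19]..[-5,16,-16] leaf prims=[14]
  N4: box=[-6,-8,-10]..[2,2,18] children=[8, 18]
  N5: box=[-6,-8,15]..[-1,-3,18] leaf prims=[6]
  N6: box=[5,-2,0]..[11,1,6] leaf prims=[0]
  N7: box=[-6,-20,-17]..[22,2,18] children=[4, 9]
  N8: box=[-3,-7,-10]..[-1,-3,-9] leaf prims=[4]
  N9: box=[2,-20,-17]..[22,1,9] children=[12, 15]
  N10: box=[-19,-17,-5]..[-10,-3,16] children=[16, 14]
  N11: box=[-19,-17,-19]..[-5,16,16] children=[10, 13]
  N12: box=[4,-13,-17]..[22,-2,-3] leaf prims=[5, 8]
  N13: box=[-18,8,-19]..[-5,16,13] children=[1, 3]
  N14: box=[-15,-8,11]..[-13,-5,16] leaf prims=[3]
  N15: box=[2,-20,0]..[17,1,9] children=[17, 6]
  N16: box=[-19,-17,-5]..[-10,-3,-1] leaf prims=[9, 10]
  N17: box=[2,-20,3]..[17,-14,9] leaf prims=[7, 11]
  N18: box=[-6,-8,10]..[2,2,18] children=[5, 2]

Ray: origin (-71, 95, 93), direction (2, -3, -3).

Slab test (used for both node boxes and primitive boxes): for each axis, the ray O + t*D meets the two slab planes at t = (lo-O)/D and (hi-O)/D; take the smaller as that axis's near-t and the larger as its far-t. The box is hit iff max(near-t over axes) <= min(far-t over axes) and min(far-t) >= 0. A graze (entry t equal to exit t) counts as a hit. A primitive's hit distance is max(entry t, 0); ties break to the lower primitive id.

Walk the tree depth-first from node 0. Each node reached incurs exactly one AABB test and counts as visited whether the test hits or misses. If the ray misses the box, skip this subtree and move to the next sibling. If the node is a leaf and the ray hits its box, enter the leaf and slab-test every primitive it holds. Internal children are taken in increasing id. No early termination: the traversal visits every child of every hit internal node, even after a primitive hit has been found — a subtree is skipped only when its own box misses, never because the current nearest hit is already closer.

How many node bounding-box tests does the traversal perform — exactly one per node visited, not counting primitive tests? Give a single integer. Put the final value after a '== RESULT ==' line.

Traverse from the root:
N0 x:[26,93/2] y:[79/3,115/3] z:[25,112/3] -> hit [79/3,112/3], descend [7, 11]
  N7 x:[65/2,93/2] y:[31,115/3] z:[25,110/3] -> hit [65/2,110/3], descend [4, 9]
    N4 x:[65/2,73/2] y:[31,103/3] z:[25,103/3] -> hit [65/2,103/3], descend [8, 18]
      N8 x:[34,35] y:[98/3,34] z:[34,103/3] -> hit [34,34] leaf, test {P4@t=34}
      N18 x:[65/2,73/2] y:[31,103/3] z:[25,83/3] -> miss, prune
    N9 x:[73/2,93/2] y:[94/3,115/3] z:[28,110/3] -> hit [73/2,110/3], descend [12, 15]
      N12 x:[75/2,93/2] y:[97/3,36] z:[32,110/3] -> miss, prune
      N15 x:[73/2,44] y:[94/3,115/3] z:[28,31] -> miss, prune
  N11 x:[26,33] y:[79/3,112/3] z:[77/3,112/3] -> hit [79/3,33], descend [10, 13]
    N10 x:[26,61/2] y:[98/3,112/3] z:[77/3,98/3] -> miss, prune
    N13 x:[53/2,33] y:[79/3,29] z:[80/3,112/3] -> hit [80/3,29], descend [1, 3]
      N1 x:[53/2,30] y:[28,29] z:[80/3,100/3] -> hit [28,29] leaf, test {P1(miss), P13(miss)}
      N3 x:[63/2,33] y:[79/3,28] z:[109/3,112/3] -> miss, prune

order=[0, 7, 4, 8, 18, 9, 12, 15, 11, 10, 13, 1, 3]  |boxes|=13  |leaves|=2  hit=P4

== RESULT ==
13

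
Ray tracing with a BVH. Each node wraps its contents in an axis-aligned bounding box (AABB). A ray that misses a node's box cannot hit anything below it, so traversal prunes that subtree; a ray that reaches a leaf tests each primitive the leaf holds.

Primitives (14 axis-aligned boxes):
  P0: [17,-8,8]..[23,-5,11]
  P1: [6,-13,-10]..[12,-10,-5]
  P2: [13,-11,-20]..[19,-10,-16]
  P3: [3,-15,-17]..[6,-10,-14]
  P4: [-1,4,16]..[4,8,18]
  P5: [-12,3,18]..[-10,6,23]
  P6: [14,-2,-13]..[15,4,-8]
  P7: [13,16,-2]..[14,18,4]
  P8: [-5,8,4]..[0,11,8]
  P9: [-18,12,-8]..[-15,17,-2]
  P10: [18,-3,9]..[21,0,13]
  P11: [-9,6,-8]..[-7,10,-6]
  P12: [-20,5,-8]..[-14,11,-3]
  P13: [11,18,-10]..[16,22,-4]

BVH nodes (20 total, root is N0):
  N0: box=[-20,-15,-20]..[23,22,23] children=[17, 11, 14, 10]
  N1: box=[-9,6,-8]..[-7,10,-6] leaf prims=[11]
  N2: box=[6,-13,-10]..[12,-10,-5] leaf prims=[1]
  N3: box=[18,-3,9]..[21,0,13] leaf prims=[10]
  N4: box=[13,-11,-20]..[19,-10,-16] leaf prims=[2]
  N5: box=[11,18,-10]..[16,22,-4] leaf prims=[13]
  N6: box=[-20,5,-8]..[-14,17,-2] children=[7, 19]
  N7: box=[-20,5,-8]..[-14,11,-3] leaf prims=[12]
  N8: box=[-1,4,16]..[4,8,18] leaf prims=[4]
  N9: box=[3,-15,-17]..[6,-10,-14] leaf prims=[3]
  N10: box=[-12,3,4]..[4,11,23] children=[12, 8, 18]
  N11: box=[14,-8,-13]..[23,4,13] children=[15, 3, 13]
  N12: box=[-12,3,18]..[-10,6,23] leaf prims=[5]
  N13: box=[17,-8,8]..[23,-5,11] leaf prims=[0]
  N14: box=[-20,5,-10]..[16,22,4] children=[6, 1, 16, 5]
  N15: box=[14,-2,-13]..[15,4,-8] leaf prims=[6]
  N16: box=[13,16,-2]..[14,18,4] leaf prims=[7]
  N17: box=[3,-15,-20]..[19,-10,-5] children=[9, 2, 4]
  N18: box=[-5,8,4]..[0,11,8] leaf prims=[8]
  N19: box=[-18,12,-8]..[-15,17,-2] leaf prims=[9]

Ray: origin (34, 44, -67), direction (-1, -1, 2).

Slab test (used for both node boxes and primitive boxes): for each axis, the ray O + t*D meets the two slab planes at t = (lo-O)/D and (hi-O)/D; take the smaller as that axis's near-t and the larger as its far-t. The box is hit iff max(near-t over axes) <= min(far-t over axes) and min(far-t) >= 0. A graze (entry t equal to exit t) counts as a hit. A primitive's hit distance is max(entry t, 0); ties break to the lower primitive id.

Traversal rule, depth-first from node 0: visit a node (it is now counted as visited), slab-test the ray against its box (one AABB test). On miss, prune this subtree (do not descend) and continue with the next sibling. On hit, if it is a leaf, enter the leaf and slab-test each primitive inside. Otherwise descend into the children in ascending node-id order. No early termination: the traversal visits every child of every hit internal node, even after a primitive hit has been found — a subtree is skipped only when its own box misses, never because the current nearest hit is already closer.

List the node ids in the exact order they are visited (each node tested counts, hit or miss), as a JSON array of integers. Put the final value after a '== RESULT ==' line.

Trace the traversal:
N0 x:[11,54] y:[22,59] z:[47/2,45] -> hit [47/2,45], descend [10, 11, 14, 17]
  N10 x:[30,46] y:[33,41] z:[71/2,45] -> hit [71/2,41], descend [8, 12, 18]
    N8 x:[30,35] y:[36,40] z:[83/2,85/2] -> miss, prune
    N12 x:[44,46] y:[38,41] z:[85/2,45] -> miss, prune
    N18 x:[34,39] y:[33,36] z:[71/2,75/2] -> hit [71/2,36] leaf, test {P8@t=71/2}
  N11 x:[11,20] y:[40,52] z:[27,40] -> miss, prune
  N14 x:[18,54] y:[22,39] z:[57/2,71/2] -> hit [57/2,71/2], descend [1, 5, 6, 16]
    N1 x:[41,43] y:[34,38] z:[59/2,61/2] -> miss, prune
    N5 x:[18,23] y:[22,26] z:[57/2,63/2] -> miss, prune
    N6 x:[48,54] y:[27,39] z:[59/2,65/2] -> miss, prune
    N16 x:[20,21] y:[26,28] z:[65/2,71/2] -> miss, prune
  N17 x:[15,31] y:[54,59] z:[47/2,31] -> miss, prune

Summary -> nodes [0, 10, 8, 12, 18, 11, 14, 1, 5, 6, 16, 17]; box-tests=12; leaf-entries=1; first=P8

== RESULT ==
[0, 10, 8, 12, 18, 11, 14, 1, 5, 6, 16, 17]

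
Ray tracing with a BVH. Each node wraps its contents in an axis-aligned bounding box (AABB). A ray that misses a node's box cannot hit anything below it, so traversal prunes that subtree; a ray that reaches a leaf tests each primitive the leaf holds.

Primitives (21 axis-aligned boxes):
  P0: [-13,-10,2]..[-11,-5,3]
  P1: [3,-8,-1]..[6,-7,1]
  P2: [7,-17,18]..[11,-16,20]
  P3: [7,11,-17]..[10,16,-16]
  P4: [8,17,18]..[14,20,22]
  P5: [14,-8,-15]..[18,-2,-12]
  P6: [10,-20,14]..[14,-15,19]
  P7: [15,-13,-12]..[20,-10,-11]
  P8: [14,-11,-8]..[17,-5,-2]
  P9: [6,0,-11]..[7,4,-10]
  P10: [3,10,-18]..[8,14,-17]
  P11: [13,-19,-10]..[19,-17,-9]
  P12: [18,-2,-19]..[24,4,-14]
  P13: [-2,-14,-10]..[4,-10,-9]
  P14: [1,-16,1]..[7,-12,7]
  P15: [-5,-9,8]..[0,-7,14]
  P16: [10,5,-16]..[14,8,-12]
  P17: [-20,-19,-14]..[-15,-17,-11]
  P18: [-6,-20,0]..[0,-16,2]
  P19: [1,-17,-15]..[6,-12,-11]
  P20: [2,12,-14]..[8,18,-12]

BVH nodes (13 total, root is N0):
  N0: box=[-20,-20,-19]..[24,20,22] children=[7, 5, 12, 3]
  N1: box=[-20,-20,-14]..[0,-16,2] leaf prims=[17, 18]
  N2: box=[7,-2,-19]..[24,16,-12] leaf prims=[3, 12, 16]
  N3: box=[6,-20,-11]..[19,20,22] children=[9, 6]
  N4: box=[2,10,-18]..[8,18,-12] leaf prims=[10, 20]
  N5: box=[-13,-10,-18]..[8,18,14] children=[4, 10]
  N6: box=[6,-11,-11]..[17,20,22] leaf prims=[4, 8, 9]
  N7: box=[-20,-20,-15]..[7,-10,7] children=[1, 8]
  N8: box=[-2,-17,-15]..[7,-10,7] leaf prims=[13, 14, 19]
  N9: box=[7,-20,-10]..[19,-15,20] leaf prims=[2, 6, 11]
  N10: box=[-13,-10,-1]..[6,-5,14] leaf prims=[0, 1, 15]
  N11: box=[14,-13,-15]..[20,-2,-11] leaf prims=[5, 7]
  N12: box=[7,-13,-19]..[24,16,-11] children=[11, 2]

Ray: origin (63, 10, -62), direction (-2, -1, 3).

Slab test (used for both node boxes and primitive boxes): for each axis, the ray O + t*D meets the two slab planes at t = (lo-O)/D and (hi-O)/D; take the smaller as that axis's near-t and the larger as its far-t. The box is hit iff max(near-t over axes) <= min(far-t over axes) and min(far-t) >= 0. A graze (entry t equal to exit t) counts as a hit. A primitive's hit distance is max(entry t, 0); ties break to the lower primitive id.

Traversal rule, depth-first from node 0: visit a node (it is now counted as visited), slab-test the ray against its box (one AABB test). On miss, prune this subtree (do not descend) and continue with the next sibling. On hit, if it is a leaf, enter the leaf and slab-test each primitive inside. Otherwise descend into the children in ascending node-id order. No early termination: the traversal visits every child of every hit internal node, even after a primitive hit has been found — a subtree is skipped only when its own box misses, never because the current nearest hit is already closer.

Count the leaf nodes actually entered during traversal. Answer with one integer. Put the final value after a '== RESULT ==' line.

Trace the traversal:
N0 x:[39/2,83/2] y:[-10,30] z:[43/3,28] -> hit [39/2,28], descend [3, 5, 7, 12]
  N3 x:[22,57/2] y:[-10,30] z:[17,28] -> hit [22,28], descend [6, 9]
    N6 x:[23,57/2] y:[-10,21] z:[17,28] -> miss, prune
    N9 x:[22,28] y:[25,30] z:[52/3,82/3] -> hit [25,82/3] leaf, test {P2@t=80/3, P6@t=76/3, P11(miss)}
  N5 x:[55/2,38] y:[-8,20] z:[44/3,76/3] -> miss, prune
  N7 x:[28,83/2] y:[20,30] z:[47/3,23] -> miss, prune
  N12 x:[39/2,28] y:[-6,23] z:[43/3,17] -> miss, prune

order=[0, 3, 6, 9, 5, 7, 12]  |boxes|=7  |leaves|=1  hit=P6

== RESULT ==
1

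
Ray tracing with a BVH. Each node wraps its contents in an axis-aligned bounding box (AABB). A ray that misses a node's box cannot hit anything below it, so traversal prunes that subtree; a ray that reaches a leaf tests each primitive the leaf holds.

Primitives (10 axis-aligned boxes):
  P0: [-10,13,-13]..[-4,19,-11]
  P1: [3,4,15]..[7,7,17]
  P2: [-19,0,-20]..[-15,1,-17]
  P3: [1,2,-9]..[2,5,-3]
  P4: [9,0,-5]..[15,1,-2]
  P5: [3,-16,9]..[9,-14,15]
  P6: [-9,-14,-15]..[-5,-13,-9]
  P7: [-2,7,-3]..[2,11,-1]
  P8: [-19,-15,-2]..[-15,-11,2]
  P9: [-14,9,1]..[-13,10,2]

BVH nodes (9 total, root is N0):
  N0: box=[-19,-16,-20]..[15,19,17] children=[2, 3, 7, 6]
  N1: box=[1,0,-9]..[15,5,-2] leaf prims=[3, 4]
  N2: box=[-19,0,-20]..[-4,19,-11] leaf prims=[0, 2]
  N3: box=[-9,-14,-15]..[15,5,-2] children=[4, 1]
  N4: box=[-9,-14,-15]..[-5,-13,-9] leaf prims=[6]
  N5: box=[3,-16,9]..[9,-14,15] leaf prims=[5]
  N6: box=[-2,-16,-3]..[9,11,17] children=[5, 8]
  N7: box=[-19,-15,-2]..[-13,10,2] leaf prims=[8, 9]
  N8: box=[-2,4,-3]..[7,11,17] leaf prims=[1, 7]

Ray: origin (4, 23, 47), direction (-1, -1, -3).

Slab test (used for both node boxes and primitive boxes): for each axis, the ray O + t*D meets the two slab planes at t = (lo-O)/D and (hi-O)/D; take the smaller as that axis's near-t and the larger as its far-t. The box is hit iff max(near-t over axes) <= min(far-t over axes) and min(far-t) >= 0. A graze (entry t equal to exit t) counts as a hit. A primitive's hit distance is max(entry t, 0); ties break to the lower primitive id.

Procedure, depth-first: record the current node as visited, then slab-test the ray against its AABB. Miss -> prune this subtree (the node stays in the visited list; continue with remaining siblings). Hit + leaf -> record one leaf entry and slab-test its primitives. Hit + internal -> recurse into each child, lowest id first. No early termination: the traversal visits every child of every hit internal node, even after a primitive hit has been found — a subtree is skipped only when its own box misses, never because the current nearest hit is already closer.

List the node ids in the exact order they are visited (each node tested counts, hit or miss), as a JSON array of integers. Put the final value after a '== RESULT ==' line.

Walk:
N0 x:[-11,23] y:[4,39] z:[10,67/3] -> hit [10,67/3], descend [2, 3, 6, 7]
  N2 x:[8,23] y:[4,23] z:[58/3,67/3] -> hit [58/3,67/3] leaf, test {P0(miss), P2@t=22}
  N3 x:[-11,13] y:[18,37] z:[49/3,62/3] -> miss, prune
  N6 x:[-5,6] y:[12,39] z:[10,50/3] -> miss, prune
  N7 x:[17,23] y:[13,38] z:[15,49/3] -> miss, prune

order=[0, 2, 3, 6, 7]  |boxes|=5  |leaves|=1  hit=P2

== RESULT ==
[0, 2, 3, 6, 7]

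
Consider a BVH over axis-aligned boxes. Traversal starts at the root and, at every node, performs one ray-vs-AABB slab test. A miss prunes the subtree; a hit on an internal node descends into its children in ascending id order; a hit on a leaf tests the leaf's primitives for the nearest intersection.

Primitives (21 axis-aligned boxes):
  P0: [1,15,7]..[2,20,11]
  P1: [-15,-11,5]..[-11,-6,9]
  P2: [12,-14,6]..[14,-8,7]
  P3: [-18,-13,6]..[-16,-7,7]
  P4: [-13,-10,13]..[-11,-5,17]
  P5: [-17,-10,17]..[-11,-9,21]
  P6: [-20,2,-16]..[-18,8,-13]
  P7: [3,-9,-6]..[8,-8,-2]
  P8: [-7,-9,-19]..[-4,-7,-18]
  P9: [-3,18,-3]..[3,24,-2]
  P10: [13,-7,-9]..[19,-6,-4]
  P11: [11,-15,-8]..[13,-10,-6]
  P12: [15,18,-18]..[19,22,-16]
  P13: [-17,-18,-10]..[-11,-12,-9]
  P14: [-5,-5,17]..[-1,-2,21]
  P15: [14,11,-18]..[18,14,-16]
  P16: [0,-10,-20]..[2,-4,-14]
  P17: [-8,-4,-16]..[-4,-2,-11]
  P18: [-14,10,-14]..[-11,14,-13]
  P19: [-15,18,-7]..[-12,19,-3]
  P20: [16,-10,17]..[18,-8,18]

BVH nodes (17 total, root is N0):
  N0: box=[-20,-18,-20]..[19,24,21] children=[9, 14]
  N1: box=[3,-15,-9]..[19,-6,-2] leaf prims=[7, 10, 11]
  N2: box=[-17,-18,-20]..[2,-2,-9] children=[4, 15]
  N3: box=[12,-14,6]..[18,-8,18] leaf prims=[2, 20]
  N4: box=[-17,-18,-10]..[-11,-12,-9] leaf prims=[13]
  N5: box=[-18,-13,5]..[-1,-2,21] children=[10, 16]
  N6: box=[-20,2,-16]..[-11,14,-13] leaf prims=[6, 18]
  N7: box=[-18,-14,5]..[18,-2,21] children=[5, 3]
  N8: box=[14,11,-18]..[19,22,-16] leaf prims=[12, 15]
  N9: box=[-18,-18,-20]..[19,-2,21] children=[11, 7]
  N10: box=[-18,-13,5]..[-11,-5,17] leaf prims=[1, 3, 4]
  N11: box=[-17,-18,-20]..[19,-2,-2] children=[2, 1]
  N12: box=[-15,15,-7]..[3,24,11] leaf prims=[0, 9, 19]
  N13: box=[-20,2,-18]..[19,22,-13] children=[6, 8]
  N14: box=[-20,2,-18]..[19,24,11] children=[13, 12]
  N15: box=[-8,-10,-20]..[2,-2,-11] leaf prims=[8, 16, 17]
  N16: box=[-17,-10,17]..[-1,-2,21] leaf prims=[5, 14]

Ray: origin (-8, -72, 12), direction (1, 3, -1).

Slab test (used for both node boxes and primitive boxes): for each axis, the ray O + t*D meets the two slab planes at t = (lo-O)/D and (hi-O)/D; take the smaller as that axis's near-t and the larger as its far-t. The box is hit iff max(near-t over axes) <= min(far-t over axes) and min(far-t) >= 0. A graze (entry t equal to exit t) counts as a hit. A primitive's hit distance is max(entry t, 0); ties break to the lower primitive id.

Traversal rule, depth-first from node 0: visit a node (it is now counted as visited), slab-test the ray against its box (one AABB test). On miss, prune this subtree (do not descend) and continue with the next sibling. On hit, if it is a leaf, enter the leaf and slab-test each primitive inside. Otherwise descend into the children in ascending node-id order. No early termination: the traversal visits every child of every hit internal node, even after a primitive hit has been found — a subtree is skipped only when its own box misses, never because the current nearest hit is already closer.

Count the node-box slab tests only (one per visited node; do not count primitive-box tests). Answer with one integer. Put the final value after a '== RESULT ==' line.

Trace the traversal:
N0 x:[-12,27] y:[18,32] z:[-9,32] -> hit [18,27], descend [9, 14]
  N9 x:[-10,27] y:[18,70/3] z:[-9,32] -> hit [18,70/3], descend [7, 11]
    N7 x:[-10,26] y:[58/3,70/3] z:[-9,7] -> miss, prune
    N11 x:[-9,27] y:[18,70/3] z:[14,32] -> hit [18,70/3], descend [1, 2]
      N1 x:[11,27] y:[19,22] z:[14,21] -> hit [19,21] leaf, test {P7(miss), P10(miss), P11@t=19}
      N2 x:[-9,10] y:[18,70/3] z:[21,32] -> miss, prune
  N14 x:[-12,27] y:[74/3,32] z:[1,30] -> hit [74/3,27], descend [12, 13]
    N12 x:[-7,11] y:[29,32] z:[1,19] -> miss, prune
    N13 x:[-12,27] y:[74/3,94/3] z:[25,30] -> hit [25,27], descend [6, 8]
      N6 x:[-12,-3] y:[74/3,86/3] z:[25,28] -> miss, prune
      N8 x:[22,27] y:[83/3,94/3] z:[28,30] -> miss, prune

11 AABB tests over nodes [0, 9, 7, 11, 1, 2, 14, 12, 13, 6, 8]; 1 leaf entered; closest P11.

== RESULT ==
11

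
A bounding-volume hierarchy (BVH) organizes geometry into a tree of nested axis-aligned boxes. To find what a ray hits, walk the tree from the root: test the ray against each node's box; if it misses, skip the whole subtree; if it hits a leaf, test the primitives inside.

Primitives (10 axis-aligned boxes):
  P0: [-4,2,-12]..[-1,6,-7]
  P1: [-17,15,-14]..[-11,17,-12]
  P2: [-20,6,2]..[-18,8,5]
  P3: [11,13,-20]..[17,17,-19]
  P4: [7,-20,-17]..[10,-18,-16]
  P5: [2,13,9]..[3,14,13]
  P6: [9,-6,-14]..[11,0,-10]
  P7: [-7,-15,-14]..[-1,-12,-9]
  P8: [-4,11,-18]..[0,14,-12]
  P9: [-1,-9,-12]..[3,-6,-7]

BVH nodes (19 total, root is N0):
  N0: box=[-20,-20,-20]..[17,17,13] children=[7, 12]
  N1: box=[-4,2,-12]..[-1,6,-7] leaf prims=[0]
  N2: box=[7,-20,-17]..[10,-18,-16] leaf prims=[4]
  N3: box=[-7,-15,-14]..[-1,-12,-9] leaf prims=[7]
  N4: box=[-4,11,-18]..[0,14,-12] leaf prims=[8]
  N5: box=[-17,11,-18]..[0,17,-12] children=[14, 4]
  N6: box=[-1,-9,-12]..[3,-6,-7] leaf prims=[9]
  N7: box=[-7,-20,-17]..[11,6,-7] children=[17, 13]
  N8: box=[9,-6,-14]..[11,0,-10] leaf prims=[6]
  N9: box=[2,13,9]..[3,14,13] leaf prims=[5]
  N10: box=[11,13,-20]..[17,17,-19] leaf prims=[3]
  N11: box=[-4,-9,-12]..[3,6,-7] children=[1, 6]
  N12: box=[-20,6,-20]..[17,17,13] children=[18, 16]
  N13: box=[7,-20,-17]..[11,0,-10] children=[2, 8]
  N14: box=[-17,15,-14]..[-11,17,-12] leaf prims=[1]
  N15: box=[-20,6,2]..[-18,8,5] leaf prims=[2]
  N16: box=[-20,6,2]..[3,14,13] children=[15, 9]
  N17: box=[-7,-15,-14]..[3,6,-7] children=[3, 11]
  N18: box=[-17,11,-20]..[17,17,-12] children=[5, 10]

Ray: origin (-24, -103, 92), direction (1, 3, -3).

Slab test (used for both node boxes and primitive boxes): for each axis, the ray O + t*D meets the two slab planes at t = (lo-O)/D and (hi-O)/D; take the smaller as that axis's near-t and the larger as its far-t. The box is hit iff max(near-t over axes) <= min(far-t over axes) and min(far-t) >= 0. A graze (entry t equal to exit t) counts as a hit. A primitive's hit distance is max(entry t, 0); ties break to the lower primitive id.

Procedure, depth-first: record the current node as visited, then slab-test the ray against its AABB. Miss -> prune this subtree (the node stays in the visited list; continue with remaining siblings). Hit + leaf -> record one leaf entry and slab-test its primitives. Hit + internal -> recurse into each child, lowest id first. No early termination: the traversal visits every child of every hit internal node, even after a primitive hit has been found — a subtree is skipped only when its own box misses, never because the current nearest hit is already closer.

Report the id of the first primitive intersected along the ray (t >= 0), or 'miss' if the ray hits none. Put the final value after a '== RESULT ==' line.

Traverse from the root:
N0 x:[4,41] y:[83/3,40] z:[79/3,112/3] -> hit [83/3,112/3], descend [7, 12]
  N7 x:[17,35] y:[83/3,109/3] z:[33,109/3] -> hit [33,35], descend [13, 17]
    N13 x:[31,35] y:[83/3,103/3] z:[34,109/3] -> hit [34,103/3], descend [2, 8]
      N2 x:[31,34] y:[83/3,85/3] z:[36,109/3] -> miss, prune
      N8 x:[33,35] y:[97/3,103/3] z:[34,106/3] -> hit [34,103/3] leaf, test {P6@t=34}
    N17 x:[17,27] y:[88/3,109/3] z:[33,106/3] -> miss, prune
  N12 x:[4,41] y:[109/3,40] z:[79/3,112/3] -> hit [109/3,112/3], descend [16, 18]
    N16 x:[4,27] y:[109/3,39] z:[79/3,30] -> miss, prune
    N18 x:[7,41] y:[38,40] z:[104/3,112/3] -> miss, prune

Visited [0, 7, 13, 2, 8, 17, 12, 16, 18]. Tests: 9 box, 1 leaf. Nearest: P6.

== RESULT ==
6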